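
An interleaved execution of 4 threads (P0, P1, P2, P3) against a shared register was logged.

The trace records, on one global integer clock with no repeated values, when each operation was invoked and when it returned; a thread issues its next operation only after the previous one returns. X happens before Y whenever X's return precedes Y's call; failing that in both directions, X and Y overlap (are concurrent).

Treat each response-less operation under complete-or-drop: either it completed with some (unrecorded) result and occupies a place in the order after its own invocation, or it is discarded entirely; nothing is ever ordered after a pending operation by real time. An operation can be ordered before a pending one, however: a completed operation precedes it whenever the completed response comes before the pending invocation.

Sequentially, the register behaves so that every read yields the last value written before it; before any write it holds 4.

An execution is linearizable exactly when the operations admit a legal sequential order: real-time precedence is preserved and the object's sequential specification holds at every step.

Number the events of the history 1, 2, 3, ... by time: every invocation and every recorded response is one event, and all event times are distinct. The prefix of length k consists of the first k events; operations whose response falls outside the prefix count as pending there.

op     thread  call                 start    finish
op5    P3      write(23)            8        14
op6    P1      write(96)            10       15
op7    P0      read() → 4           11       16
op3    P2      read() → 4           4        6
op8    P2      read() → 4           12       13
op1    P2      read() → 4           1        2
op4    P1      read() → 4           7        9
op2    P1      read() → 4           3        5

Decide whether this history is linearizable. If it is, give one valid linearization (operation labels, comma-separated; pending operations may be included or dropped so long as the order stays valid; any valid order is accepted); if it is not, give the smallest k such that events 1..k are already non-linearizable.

linearizable — witness: op1, op2, op3, op4, op7, op8, op5, op6

1. op1 read() → 4, leaving value 4
2. op2 read() → 4, leaving value 4
3. op3 read() → 4, leaving value 4
4. op4 read() → 4, leaving value 4
5. op7 read() → 4, leaving value 4
6. op8 read() → 4, leaving value 4
7. op5 write(23), leaving value 23
8. op6 write(96), leaving value 96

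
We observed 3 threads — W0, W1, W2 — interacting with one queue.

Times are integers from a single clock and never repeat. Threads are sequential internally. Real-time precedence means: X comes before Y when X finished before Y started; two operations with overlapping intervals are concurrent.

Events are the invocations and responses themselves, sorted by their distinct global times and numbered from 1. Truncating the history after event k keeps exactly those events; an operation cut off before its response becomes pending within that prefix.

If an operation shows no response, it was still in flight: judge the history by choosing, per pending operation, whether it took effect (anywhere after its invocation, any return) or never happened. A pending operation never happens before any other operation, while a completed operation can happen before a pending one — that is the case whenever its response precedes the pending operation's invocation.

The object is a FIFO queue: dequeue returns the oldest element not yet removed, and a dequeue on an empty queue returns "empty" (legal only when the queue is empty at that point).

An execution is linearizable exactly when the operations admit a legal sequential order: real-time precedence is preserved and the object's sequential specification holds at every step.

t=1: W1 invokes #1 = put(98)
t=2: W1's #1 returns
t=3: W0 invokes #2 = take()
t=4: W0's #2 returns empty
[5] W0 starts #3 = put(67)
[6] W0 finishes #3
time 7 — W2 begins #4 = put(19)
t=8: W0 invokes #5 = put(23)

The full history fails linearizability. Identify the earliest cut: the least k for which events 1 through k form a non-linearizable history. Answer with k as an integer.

4

a valid linearization of events 1..3 exists, for instance #1:
1. #1 put(98), leaving queue <98>
with event 4 included (#2 responding at time 4), all real-time-consistent orders fail
for example #1, #2 fails at step 2: #2 take() → empty is not legal there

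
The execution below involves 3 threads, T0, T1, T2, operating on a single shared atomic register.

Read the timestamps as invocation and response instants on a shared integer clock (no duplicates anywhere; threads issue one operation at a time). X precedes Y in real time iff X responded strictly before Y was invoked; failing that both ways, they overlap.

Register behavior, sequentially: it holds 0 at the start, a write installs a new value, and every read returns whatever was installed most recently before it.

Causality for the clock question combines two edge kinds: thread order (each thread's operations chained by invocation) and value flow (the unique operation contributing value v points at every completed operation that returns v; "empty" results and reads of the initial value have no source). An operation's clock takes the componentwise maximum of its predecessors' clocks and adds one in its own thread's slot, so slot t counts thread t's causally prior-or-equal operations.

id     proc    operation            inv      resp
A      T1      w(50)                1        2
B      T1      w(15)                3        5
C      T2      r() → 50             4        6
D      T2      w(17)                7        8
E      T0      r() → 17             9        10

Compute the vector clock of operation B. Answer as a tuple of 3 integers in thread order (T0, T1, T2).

root op A, invoked 1: fresh clock plus T1's own tick → (0, 1, 0)
invoked at 4, C merges VC(A)=(0, 1, 0) and bumps T2's slot → (0, 1, 1)
invoked at 3, B merges VC(A)=(0, 1, 0) and bumps T1's slot → (0, 2, 0)
invoked at 7, D merges VC(C)=(0, 1, 1) and bumps T2's slot → (0, 1, 2)
invoked at 9, E merges VC(D)=(0, 1, 2) and bumps T0's slot → (1, 1, 2)
target: VC(B) = (0, 2, 0)

(0, 2, 0)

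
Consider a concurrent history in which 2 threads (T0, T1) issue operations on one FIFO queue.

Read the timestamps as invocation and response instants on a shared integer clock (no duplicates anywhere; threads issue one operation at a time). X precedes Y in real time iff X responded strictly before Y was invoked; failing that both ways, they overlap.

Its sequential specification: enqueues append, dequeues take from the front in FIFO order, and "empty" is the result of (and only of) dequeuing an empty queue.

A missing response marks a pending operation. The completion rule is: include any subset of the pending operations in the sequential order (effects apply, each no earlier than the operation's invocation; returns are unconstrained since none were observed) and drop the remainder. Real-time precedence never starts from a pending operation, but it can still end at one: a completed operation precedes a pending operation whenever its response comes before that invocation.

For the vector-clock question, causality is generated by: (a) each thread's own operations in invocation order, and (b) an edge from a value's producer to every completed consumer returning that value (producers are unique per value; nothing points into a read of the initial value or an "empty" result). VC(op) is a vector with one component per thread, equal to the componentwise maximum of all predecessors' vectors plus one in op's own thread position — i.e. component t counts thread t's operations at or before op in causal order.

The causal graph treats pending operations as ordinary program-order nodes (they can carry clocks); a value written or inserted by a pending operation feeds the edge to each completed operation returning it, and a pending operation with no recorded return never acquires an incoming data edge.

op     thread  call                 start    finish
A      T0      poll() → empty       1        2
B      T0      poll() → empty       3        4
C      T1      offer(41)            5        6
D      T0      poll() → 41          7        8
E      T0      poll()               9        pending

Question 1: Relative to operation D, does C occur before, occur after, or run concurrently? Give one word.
C spans [5,6], D spans [7,8]
resp(C)=6 < inv(D)=7

before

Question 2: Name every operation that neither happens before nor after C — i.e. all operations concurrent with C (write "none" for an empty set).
C runs from 5 to 6; window-overlapping ops are concurrent
A [1,2]: before
B [3,4]: before
D [7,8]: after
E [9,…): after

none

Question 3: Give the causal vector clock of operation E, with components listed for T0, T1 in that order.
root op C, invoked 5: fresh clock plus T1's own tick → (0, 1)
root op A, invoked 1: fresh clock plus T0's own tick → (1, 0)
B (invocation 3): componentwise max over VC(A)=(1, 0), +1 at T0, giving (2, 0)
D (invocation 7): componentwise max over VC(B)=(2, 0), VC(C)=(0, 1), +1 at T0, giving (3, 1)
E (invocation 9): componentwise max over VC(D)=(3, 1), +1 at T0, giving (4, 1)
target: VC(E) = (4, 1)

(4, 1)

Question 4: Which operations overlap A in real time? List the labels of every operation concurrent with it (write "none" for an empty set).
concurrent with A ([1,2]): every op whose interval crosses 1..2
B [3,4]: after
C [5,6]: after
D [7,8]: after
E [9,…): after

none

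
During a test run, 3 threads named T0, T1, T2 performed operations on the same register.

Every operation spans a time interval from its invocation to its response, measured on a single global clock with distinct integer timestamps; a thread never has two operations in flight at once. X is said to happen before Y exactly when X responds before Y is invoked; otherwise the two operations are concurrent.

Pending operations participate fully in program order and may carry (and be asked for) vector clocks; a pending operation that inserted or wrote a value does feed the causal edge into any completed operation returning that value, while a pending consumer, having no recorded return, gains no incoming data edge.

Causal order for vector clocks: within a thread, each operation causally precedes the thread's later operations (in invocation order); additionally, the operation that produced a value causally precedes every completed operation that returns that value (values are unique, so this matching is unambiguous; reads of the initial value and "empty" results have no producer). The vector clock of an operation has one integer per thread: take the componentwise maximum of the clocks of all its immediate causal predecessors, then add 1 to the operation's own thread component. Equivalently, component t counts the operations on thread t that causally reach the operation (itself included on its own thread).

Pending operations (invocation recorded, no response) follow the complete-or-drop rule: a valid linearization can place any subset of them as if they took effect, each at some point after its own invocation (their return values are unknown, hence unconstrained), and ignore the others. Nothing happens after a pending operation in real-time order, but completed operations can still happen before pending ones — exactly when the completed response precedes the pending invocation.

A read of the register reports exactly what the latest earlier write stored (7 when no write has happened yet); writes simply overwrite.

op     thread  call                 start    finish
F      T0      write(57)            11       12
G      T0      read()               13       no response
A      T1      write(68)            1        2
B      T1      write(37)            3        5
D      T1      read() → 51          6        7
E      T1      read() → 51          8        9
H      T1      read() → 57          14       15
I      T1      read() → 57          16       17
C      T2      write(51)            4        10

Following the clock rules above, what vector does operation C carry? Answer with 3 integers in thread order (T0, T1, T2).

(0, 0, 1)

root op C, invoked 4: fresh clock plus T2's own tick → (0, 0, 1)
root op A, invoked 1: fresh clock plus T1's own tick → (0, 1, 0)
root op F, invoked 11: fresh clock plus T0's own tick → (1, 0, 0)
from VC(A)=(0, 1, 0), B (invoked 3) maxes components and bumps T1 → (0, 2, 0)
from VC(F)=(1, 0, 0), G (invoked 13) maxes components and bumps T0 → (2, 0, 0)
from VC(B)=(0, 2, 0), VC(C)=(0, 0, 1), D (invoked 6) maxes components and bumps T1 → (0, 3, 1)
from VC(C)=(0, 0, 1), VC(D)=(0, 3, 1), E (invoked 8) maxes components and bumps T1 → (0, 4, 1)
from VC(E)=(0, 4, 1), VC(F)=(1, 0, 0), H (invoked 14) maxes components and bumps T1 → (1, 5, 1)
from VC(F)=(1, 0, 0), VC(H)=(1, 5, 1), I (invoked 16) maxes components and bumps T1 → (1, 6, 1)
target: VC(C) = (0, 0, 1)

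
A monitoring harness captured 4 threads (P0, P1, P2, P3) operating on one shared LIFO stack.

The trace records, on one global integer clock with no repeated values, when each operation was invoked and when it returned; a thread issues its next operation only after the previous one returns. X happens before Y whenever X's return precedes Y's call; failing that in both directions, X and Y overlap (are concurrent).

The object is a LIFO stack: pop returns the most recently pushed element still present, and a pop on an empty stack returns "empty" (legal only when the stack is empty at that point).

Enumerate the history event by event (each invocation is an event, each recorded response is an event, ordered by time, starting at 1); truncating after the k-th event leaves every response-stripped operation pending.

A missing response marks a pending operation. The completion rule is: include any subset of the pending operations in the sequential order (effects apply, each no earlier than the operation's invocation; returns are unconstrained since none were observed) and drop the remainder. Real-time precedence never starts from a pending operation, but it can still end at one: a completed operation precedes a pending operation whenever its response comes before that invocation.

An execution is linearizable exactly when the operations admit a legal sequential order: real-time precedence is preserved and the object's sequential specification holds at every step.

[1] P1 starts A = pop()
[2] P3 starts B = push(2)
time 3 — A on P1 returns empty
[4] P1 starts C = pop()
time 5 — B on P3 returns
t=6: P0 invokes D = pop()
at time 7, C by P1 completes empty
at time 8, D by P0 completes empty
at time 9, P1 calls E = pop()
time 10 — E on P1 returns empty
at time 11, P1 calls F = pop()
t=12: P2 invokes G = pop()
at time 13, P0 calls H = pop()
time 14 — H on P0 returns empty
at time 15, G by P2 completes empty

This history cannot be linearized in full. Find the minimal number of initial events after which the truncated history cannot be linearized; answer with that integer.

a valid linearization of events 1..7 exists, for instance A, B, D, C:
1. A pop() → empty, leaving stack <>
2. B push(2), leaving stack <2>
3. D pop() (pending, included), leaving stack <>
4. C pop() → empty, leaving stack <>
once event 8 joins (D's response, time 8), exhaustive search finds no witness
for example A, B, C, D fails at step 3: C pop() → empty is not legal there
for example A, B, D, C fails at step 3: D pop() → empty is not legal there

8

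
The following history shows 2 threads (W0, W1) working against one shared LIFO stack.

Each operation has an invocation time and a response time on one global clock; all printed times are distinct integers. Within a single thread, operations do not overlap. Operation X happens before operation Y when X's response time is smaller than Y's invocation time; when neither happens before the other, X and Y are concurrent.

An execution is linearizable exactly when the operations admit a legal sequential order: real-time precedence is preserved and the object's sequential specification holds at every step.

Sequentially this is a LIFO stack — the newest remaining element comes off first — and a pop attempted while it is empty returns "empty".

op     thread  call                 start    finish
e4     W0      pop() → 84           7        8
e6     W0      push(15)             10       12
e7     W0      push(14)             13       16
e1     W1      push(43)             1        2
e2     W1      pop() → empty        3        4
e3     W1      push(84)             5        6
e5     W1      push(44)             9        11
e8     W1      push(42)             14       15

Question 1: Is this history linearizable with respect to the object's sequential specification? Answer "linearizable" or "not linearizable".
not linearizable

events 1..3 are fine; event 4 — the response of e2 at time 4 — makes the prefix non-linearizable
exhaustive check: the 2 completed LIFO stack ops admit one real-time order; illegal
one such order, e1, e2, breaks at step 2 where e2 pop() → empty is illegal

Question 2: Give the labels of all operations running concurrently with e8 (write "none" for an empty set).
e7

concurrent with e8 ([14,15]): every op whose interval crosses 14..15
e1 [1,2]: before
e2 [3,4]: before
e3 [5,6]: before
e4 [7,8]: before
e5 [9,11]: before
e6 [10,12]: before
e7 [13,16]: concurrent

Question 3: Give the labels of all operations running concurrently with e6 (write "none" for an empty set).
e5

overlap test against e6 [10,12]: concurrent iff the interval meets 10..12
e1 [1,2]: before
e2 [3,4]: before
e3 [5,6]: before
e4 [7,8]: before
e5 [9,11]: concurrent
e7 [13,16]: after
e8 [14,15]: after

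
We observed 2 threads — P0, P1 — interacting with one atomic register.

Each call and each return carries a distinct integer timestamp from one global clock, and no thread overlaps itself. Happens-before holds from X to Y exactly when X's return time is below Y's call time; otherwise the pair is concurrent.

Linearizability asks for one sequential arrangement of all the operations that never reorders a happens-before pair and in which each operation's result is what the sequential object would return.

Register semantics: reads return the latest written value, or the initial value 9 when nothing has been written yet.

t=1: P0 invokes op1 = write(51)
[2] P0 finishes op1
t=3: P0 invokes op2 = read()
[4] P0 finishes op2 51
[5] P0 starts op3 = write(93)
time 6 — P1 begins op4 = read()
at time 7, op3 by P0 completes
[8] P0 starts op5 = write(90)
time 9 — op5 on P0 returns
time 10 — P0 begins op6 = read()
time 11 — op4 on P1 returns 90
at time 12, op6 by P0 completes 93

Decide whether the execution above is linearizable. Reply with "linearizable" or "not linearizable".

not linearizable

cut after 11 events: linearizable; cut after 12 events (op6 responds, time 12): not linearizable
the 6 completed operations admit 4 real-time orders; each fails the atomic register replay
one such order, op1, op2, op3, op4, op5, op6, breaks at step 4 where op4 read() → 90 is illegal
one such order, op1, op2, op3, op5, op4, op6, breaks at step 6 where op6 read() → 93 is illegal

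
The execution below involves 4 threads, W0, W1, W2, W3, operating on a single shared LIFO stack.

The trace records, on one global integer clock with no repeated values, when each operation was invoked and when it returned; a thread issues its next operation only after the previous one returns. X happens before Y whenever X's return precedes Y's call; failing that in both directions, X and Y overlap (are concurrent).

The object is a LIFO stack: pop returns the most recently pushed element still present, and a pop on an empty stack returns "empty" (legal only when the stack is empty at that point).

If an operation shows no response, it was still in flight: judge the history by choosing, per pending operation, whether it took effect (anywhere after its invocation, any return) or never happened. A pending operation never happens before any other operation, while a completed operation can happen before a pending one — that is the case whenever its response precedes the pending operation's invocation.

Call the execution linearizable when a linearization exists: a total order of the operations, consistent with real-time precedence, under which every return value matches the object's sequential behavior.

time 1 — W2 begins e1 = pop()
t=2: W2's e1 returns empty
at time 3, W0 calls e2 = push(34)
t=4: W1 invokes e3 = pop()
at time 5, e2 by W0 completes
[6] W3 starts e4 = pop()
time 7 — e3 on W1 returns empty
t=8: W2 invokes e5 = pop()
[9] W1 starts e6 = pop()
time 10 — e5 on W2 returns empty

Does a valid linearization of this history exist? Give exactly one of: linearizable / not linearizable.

one valid linearization: e1, e2, e4, e3, e5
1. e1 pop() → empty, leaving stack <>
2. e2 push(34), leaving stack <34>
3. e4 pop() (pending, included), leaving stack <>
4. e3 pop() → empty, leaving stack <>
5. e5 pop() → empty, leaving stack <>

linearizable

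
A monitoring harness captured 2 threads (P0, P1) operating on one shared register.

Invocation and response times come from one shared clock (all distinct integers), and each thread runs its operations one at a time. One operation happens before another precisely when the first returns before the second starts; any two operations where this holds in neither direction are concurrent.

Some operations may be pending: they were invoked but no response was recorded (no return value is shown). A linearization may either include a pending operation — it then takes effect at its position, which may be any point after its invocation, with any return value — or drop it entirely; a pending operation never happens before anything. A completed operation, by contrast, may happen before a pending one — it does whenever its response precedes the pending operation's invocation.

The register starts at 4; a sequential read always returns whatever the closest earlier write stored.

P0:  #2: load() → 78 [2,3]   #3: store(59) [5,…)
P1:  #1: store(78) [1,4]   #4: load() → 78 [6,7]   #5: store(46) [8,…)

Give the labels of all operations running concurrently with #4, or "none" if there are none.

#4 spans [6,7]: anything still running between times 6 and 7 counts as concurrent
#1 [1,4]: before
#2 [2,3]: before
#3 [5,…): concurrent
#5 [8,…): after

#3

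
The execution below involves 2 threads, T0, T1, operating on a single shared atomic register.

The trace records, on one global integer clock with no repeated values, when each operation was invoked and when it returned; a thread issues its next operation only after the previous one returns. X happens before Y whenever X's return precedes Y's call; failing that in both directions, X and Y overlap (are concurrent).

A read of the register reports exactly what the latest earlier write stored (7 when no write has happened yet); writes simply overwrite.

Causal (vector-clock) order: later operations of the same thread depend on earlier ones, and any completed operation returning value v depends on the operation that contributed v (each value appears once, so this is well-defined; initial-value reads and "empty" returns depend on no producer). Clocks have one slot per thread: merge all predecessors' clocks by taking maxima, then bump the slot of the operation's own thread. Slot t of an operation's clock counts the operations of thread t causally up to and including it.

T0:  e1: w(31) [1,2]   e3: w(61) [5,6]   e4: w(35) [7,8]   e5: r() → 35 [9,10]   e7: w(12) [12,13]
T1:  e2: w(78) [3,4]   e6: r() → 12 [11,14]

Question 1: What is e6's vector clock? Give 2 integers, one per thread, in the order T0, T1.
Answer: (5, 2)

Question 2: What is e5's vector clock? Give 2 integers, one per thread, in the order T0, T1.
Answer: (4, 0)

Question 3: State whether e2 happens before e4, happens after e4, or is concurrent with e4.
Answer: before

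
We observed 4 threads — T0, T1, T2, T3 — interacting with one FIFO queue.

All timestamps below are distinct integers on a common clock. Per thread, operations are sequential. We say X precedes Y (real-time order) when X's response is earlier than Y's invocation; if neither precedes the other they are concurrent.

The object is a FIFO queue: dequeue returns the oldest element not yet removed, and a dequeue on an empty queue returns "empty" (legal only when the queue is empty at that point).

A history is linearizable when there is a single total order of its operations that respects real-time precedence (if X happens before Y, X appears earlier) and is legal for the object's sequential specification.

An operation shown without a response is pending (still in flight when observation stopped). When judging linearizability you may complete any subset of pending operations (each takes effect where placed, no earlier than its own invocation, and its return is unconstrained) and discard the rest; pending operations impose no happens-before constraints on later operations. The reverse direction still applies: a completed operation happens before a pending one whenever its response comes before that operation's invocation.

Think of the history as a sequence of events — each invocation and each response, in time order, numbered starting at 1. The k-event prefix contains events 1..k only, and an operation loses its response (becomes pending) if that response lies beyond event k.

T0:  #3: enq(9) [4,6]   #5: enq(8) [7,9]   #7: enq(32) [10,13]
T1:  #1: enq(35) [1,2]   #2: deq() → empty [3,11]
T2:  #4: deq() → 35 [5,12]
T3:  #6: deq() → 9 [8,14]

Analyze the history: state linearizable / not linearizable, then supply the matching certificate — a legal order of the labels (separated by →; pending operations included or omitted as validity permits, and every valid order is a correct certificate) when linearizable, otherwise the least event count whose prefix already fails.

step 1: #1 enq(35) — queue <35>
step 2: #3 enq(9) — queue <35,9>
step 3: #4 deq() → 35 — queue <9>
step 4: #6 deq() → 9 — queue <>
step 5: #2 deq() → empty — queue <>
step 6: #5 enq(8) — queue <8>
step 7: #7 enq(32) — queue <8,32>

linearizable — witness: #1 → #3 → #4 → #6 → #2 → #5 → #7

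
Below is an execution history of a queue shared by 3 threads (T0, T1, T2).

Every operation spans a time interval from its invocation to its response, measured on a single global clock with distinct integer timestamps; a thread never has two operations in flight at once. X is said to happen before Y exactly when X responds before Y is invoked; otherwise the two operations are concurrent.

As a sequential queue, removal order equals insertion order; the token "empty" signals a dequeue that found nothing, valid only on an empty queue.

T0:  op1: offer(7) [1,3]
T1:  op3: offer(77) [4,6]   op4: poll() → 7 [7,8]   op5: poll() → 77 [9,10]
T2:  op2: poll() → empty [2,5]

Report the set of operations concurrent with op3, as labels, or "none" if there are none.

op2

concurrent with op3 ([4,6]): every op whose interval crosses 4..6
op1 [1,3]: before
op2 [2,5]: concurrent
op4 [7,8]: after
op5 [9,10]: after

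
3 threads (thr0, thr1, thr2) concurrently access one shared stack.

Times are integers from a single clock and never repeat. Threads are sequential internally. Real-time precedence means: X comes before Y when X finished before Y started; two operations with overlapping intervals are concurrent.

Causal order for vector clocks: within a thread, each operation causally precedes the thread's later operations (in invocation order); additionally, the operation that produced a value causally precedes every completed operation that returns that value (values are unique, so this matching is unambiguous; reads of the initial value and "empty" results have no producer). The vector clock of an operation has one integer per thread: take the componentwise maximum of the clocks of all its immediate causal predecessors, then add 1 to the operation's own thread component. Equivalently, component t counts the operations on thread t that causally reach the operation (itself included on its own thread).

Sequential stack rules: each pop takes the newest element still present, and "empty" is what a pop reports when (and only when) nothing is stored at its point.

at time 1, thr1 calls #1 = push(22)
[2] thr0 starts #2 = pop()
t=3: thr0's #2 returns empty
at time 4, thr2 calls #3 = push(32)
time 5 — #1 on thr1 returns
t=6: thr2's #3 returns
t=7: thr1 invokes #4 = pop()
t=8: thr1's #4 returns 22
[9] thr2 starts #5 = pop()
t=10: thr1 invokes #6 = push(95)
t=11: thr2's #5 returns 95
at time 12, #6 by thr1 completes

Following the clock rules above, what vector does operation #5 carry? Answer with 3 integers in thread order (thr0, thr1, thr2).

#3, invoked 4, has no incoming edges; only thr2's bump applies → (0, 0, 1)
#1, invoked 1, has no incoming edges; only thr1's bump applies → (0, 1, 0)
#2, invoked 2, has no incoming edges; only thr0's bump applies → (1, 0, 0)
VC(#4, invoked at 7): max of VC(#1)=(0, 1, 0), then +1 on thread thr1 → (0, 2, 0)
VC(#6, invoked at 10): max of VC(#4)=(0, 2, 0), then +1 on thread thr1 → (0, 3, 0)
VC(#5, invoked at 9): max of VC(#3)=(0, 0, 1), VC(#6)=(0, 3, 0), then +1 on thread thr2 → (0, 3, 2)
target: VC(#5) = (0, 3, 2)

(0, 3, 2)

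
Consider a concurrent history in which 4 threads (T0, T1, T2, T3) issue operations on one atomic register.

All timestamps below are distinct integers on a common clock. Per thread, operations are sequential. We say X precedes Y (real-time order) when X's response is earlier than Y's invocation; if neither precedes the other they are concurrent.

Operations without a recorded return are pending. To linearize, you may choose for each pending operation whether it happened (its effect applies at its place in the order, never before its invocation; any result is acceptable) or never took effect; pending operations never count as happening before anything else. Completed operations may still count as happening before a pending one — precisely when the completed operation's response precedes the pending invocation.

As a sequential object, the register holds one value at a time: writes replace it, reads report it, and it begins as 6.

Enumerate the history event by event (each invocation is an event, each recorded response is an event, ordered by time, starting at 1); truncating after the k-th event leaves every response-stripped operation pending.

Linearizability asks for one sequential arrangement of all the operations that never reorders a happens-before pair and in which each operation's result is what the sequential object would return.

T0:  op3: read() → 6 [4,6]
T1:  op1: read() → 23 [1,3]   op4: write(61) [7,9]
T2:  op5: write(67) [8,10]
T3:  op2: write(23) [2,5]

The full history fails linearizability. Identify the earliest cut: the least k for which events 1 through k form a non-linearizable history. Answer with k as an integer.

6

a valid linearization of events 1..5 exists, for instance op2, op1:
after step 1 (op2 write(23)): value 23
after step 2 (op1 read() → 23): value 23
at event 6 (op3's time-6 response) nothing linearizes any more
e.g. op1, op2, op3: illegal at step 1, since op1 read() → 23 cannot apply there
e.g. op1, op3, op2: illegal at step 1, since op1 read() → 23 cannot apply there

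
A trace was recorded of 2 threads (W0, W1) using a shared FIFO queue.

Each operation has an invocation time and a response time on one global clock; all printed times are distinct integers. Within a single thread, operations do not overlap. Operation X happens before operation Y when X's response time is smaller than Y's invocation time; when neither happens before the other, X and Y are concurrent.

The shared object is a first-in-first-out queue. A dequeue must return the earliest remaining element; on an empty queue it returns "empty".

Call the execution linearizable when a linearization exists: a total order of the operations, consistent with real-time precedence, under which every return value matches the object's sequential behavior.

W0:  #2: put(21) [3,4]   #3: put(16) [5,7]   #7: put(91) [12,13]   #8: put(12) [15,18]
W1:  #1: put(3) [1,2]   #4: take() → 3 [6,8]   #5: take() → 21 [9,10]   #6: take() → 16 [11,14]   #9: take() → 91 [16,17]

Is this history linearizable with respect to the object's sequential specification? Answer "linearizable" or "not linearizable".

a witness: #1, #2, #3, #4, #5, #6, #7, #8, #9
1. #1 put(3), leaving queue <3>
2. #2 put(21), leaving queue <3,21>
3. #3 put(16), leaving queue <3,21,16>
4. #4 take() → 3, leaving queue <21,16>
5. #5 take() → 21, leaving queue <16>
6. #6 take() → 16, leaving queue <>
7. #7 put(91), leaving queue <91>
8. #8 put(12), leaving queue <91,12>
9. #9 take() → 91, leaving queue <12>

linearizable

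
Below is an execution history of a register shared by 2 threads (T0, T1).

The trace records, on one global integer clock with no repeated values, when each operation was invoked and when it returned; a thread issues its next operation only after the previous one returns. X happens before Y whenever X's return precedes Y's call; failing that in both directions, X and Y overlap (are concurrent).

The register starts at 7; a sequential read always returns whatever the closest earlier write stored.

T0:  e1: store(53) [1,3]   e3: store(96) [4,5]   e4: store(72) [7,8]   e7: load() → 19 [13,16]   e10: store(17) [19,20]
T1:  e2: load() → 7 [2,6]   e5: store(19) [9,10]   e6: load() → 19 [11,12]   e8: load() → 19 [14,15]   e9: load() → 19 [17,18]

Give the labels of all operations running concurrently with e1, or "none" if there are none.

e1 spans [1,3]: anything still running between times 1 and 3 counts as concurrent
e2 [2,6]: concurrent
e3 [4,5]: after
e4 [7,8]: after
e5 [9,10]: after
e6 [11,12]: after
e7 [13,16]: after
e8 [14,15]: after
e9 [17,18]: after
e10 [19,20]: after

e2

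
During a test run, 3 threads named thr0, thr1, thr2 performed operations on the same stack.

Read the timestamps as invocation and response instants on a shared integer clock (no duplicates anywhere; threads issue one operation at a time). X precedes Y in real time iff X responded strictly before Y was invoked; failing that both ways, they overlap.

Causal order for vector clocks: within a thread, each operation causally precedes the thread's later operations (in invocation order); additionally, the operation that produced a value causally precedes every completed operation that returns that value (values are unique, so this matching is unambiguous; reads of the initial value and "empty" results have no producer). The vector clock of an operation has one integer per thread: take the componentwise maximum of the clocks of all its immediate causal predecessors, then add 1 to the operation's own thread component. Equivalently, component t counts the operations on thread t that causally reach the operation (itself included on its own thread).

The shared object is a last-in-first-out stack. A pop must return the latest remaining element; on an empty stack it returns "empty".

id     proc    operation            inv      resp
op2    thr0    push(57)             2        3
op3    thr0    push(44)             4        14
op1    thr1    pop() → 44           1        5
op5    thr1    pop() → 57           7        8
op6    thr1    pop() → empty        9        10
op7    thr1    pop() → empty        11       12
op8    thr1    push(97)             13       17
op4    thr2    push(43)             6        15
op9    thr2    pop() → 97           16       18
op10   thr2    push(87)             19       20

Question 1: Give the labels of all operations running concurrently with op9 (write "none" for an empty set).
concurrent with op9 ([16,18]): every op whose interval crosses 16..18
op1 [1,5]: before
op2 [2,3]: before
op3 [4,14]: before
op4 [6,15]: before
op5 [7,8]: before
op6 [9,10]: before
op7 [11,12]: before
op8 [13,17]: concurrent
op10 [19,20]: after

op8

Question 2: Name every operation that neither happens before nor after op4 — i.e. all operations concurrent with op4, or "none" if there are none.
op4 spans [6,15]; an op avoiding the whole window 6..15 is ordered, any other is concurrent
op1 [1,5]: before
op2 [2,3]: before
op3 [4,14]: concurrent
op5 [7,8]: concurrent
op6 [9,10]: concurrent
op7 [11,12]: concurrent
op8 [13,17]: concurrent
op9 [16,18]: after
op10 [19,20]: after

op3, op5, op6, op7, op8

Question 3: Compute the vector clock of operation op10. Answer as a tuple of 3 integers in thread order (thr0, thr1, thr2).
VC(op4, invoked at 6): no causal predecessors; +1 on thr2 → (0, 0, 1)
VC(op2, invoked at 2): no causal predecessors; +1 on thr0 → (1, 0, 0)
op3 (invocation 4): componentwise max over VC(op2)=(1, 0, 0), +1 at thr0, giving (2, 0, 0)
op1 (invocation 1): componentwise max over VC(op3)=(2, 0, 0), +1 at thr1, giving (2, 1, 0)
op5 (invocation 7): componentwise max over VC(op1)=(2, 1, 0), VC(op2)=(1, 0, 0), +1 at thr1, giving (2, 2, 0)
op6 (invocation 9): componentwise max over VC(op5)=(2, 2, 0), +1 at thr1, giving (2, 3, 0)
op7 (invocation 11): componentwise max over VC(op6)=(2, 3, 0), +1 at thr1, giving (2, 4, 0)
op8 (invocation 13): componentwise max over VC(op7)=(2, 4, 0), +1 at thr1, giving (2, 5, 0)
op9 (invocation 16): componentwise max over VC(op4)=(0, 0, 1), VC(op8)=(2, 5, 0), +1 at thr2, giving (2, 5, 2)
op10 (invocation 19): componentwise max over VC(op9)=(2, 5, 2), +1 at thr2, giving (2, 5, 3)
target: VC(op10) = (2, 5, 3)

(2, 5, 3)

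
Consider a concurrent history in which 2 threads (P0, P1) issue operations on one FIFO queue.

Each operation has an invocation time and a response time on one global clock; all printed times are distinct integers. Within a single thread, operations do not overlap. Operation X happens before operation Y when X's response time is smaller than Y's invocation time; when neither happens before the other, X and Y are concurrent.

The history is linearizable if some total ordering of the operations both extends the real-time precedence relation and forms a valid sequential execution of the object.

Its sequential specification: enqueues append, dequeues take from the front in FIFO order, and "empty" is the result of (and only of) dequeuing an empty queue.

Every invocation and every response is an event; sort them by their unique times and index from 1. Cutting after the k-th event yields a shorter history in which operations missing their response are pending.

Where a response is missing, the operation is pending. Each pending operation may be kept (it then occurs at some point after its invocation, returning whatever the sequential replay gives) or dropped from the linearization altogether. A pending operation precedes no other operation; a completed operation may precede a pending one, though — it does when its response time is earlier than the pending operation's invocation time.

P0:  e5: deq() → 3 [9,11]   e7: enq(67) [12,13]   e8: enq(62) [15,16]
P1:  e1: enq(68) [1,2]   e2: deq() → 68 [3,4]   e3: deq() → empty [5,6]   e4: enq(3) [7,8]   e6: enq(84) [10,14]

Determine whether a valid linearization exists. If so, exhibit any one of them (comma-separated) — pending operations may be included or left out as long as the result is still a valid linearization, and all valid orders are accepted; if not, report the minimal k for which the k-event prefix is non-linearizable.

1. e1 enq(68), leaving queue <68>
2. e2 deq() → 68, leaving queue <>
3. e3 deq() → empty, leaving queue <>
4. e4 enq(3), leaving queue <3>
5. e5 deq() → 3, leaving queue <>
6. e6 enq(84), leaving queue <84>
7. e7 enq(67), leaving queue <84,67>
8. e8 enq(62), leaving queue <84,67,62>

linearizable — witness: e1, e2, e3, e4, e5, e6, e7, e8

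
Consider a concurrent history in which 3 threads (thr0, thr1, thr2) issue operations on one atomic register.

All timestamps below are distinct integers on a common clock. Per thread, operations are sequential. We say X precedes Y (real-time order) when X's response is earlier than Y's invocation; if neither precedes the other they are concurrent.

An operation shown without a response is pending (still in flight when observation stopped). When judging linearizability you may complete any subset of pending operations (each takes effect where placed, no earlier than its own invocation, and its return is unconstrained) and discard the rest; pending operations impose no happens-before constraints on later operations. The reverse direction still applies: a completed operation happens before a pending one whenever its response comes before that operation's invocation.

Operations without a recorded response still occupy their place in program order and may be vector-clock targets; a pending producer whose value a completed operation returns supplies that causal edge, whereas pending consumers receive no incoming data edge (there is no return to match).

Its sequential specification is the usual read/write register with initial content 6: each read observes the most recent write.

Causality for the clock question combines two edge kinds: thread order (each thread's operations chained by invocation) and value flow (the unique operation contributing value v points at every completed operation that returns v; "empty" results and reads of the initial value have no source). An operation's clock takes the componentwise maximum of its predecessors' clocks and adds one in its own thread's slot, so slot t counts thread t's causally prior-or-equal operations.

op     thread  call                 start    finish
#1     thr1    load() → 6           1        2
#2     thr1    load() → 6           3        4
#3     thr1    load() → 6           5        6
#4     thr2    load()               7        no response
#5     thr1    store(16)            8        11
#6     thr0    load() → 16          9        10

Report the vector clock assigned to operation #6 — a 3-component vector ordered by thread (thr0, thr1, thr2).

#4 (invocation 7): nothing precedes it; thr2's component alone gives (0, 0, 1)
#1 (invocation 1): nothing precedes it; thr1's component alone gives (0, 1, 0)
from VC(#1)=(0, 1, 0), #2 (invoked 3) maxes components and bumps thr1 → (0, 2, 0)
from VC(#2)=(0, 2, 0), #3 (invoked 5) maxes components and bumps thr1 → (0, 3, 0)
from VC(#3)=(0, 3, 0), #5 (invoked 8) maxes components and bumps thr1 → (0, 4, 0)
from VC(#5)=(0, 4, 0), #6 (invoked 9) maxes components and bumps thr0 → (1, 4, 0)
target: VC(#6) = (1, 4, 0)

(1, 4, 0)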